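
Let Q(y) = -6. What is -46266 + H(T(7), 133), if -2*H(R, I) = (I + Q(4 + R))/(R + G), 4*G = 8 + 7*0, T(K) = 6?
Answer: -740383/16 ≈ -46274.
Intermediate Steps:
G = 2 (G = (8 + 7*0)/4 = (8 + 0)/4 = (¼)*8 = 2)
H(R, I) = -(-6 + I)/(2*(2 + R)) (H(R, I) = -(I - 6)/(2*(R + 2)) = -(-6 + I)/(2*(2 + R)))
-46266 + H(T(7), 133) = -46266 + (6 - 1*133)/(2*(2 + 6)) = -46266 + (½)*(6 - 133)/8 = -46266 + (½)*(⅛)*(-127) = -46266 - 127/16 = -740383/16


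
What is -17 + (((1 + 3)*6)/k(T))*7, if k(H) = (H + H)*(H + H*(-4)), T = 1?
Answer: -45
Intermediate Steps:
k(H) = -6*H² (k(H) = (2*H)*(H - 4*H) = (2*H)*(-3*H) = -6*H²)
-17 + (((1 + 3)*6)/k(T))*7 = -17 + (((1 + 3)*6)/((-6*1²)))*7 = -17 + ((4*6)/((-6*1)))*7 = -17 + (24/(-6))*7 = -17 + (24*(-⅙))*7 = -17 - 4*7 = -17 - 28 = -45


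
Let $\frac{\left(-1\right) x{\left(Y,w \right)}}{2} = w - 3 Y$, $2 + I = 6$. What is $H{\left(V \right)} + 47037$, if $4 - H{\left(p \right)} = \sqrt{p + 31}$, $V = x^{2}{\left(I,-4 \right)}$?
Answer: $47041 - \sqrt{1055} \approx 47009.0$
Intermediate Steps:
$I = 4$ ($I = -2 + 6 = 4$)
$x{\left(Y,w \right)} = - 2 w + 6 Y$ ($x{\left(Y,w \right)} = - 2 \left(w - 3 Y\right) = - 2 w + 6 Y$)
$V = 1024$ ($V = \left(\left(-2\right) \left(-4\right) + 6 \cdot 4\right)^{2} = \left(8 + 24\right)^{2} = 32^{2} = 1024$)
$H{\left(p \right)} = 4 - \sqrt{31 + p}$ ($H{\left(p \right)} = 4 - \sqrt{p + 31} = 4 - \sqrt{31 + p}$)
$H{\left(V \right)} + 47037 = \left(4 - \sqrt{31 + 1024}\right) + 47037 = \left(4 - \sqrt{1055}\right) + 47037 = 47041 - \sqrt{1055}$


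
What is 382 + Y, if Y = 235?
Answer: 617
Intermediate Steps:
382 + Y = 382 + 235 = 617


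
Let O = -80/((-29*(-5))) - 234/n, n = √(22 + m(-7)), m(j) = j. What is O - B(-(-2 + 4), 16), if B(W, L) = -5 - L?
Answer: 593/29 - 78*√15/5 ≈ -39.970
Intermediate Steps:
n = √15 (n = √(22 - 7) = √15 ≈ 3.8730)
O = -16/29 - 78*√15/5 (O = -80/((-29*(-5))) - 234*√15/15 = -80/145 - 78*√15/5 = -80*1/145 - 78*√15/5 = -16/29 - 78*√15/5 ≈ -60.970)
O - B(-(-2 + 4), 16) = (-16/29 - 78*√15/5) - (-5 - 1*16) = (-16/29 - 78*√15/5) - (-5 - 16) = (-16/29 - 78*√15/5) - 1*(-21) = (-16/29 - 78*√15/5) + 21 = 593/29 - 78*√15/5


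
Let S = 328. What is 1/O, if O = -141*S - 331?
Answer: -1/46579 ≈ -2.1469e-5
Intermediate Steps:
O = -46579 (O = -141*328 - 331 = -46248 - 331 = -46579)
1/O = 1/(-46579) = -1/46579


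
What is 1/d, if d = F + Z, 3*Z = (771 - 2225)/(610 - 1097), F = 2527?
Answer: 1461/3693401 ≈ 0.00039557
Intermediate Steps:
Z = 1454/1461 (Z = ((771 - 2225)/(610 - 1097))/3 = (-1454/(-487))/3 = (-1454*(-1/487))/3 = (1/3)*(1454/487) = 1454/1461 ≈ 0.99521)
d = 3693401/1461 (d = 2527 + 1454/1461 = 3693401/1461 ≈ 2528.0)
1/d = 1/(3693401/1461) = 1461/3693401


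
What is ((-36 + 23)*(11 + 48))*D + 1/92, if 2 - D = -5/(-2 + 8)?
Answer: -599791/276 ≈ -2173.2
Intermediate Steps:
D = 17/6 (D = 2 - (-5)/(-2 + 8) = 2 - (-5)/6 = 2 - 1*(-⅚) = 2 + ⅚ = 17/6 ≈ 2.8333)
((-36 + 23)*(11 + 48))*D + 1/92 = ((-36 + 23)*(11 + 48))*(17/6) + 1/92 = -13*59*(17/6) + 1/92 = -767*17/6 + 1/92 = -13039/6 + 1/92 = -599791/276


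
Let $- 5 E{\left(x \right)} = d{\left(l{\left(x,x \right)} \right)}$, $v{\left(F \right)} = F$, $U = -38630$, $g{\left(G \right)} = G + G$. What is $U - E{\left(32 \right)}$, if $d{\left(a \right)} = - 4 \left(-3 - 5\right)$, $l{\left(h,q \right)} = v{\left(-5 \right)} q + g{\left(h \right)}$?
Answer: $- \frac{193118}{5} \approx -38624.0$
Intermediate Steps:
$g{\left(G \right)} = 2 G$
$l{\left(h,q \right)} = - 5 q + 2 h$
$d{\left(a \right)} = 32$ ($d{\left(a \right)} = \left(-4\right) \left(-8\right) = 32$)
$E{\left(x \right)} = - \frac{32}{5}$ ($E{\left(x \right)} = \left(- \frac{1}{5}\right) 32 = - \frac{32}{5}$)
$U - E{\left(32 \right)} = -38630 - - \frac{32}{5} = -38630 + \frac{32}{5} = - \frac{193118}{5}$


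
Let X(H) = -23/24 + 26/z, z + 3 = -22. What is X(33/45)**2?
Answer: 1437601/360000 ≈ 3.9933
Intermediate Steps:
z = -25 (z = -3 - 22 = -25)
X(H) = -1199/600 (X(H) = -23/24 + 26/(-25) = -23*1/24 + 26*(-1/25) = -23/24 - 26/25 = -1199/600)
X(33/45)**2 = (-1199/600)**2 = 1437601/360000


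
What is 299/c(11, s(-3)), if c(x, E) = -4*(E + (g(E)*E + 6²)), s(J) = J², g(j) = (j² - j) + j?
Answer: -299/3096 ≈ -0.096576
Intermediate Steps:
g(j) = j²
c(x, E) = -144 - 4*E - 4*E³ (c(x, E) = -4*(E + (E²*E + 6²)) = -4*(E + (E³ + 36)) = -4*(E + (36 + E³)) = -4*(36 + E + E³) = -144 - 4*E - 4*E³)
299/c(11, s(-3)) = 299/(-144 - 4*(-3)² - 4*((-3)²)³) = 299/(-144 - 4*9 - 4*9³) = 299/(-144 - 36 - 4*729) = 299/(-144 - 36 - 2916) = 299/(-3096) = 299*(-1/3096) = -299/3096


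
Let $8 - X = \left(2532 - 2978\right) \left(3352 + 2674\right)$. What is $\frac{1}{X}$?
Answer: $\frac{1}{2687604} \approx 3.7208 \cdot 10^{-7}$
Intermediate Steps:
$X = 2687604$ ($X = 8 - \left(2532 - 2978\right) \left(3352 + 2674\right) = 8 - \left(-446\right) 6026 = 8 - -2687596 = 8 + 2687596 = 2687604$)
$\frac{1}{X} = \frac{1}{2687604}$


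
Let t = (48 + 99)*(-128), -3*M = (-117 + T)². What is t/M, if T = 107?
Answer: 14112/25 ≈ 564.48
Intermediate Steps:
M = -100/3 (M = -(-117 + 107)²/3 = -⅓*(-10)² = -⅓*100 = -100/3 ≈ -33.333)
t = -18816 (t = 147*(-128) = -18816)
t/M = -18816/(-100/3) = -18816*(-3/100) = 14112/25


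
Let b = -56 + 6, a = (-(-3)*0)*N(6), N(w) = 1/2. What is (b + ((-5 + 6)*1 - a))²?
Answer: 2401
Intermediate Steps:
N(w) = ½
a = 0 (a = -(-3)*0*(½) = -1*0*(½) = 0*(½) = 0)
b = -50
(b + ((-5 + 6)*1 - a))² = (-50 + ((-5 + 6)*1 - 1*0))² = (-50 + (1*1 + 0))² = (-50 + (1 + 0))² = (-50 + 1)² = (-49)² = 2401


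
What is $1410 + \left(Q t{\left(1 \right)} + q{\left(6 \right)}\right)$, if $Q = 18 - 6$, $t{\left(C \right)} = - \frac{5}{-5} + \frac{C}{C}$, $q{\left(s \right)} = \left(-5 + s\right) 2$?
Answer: $1436$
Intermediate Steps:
$q{\left(s \right)} = -10 + 2 s$
$t{\left(C \right)} = 2$ ($t{\left(C \right)} = \left(-5\right) \left(- \frac{1}{5}\right) + 1 = 1 + 1 = 2$)
$Q = 12$ ($Q = 18 - 6 = 12$)
$1410 + \left(Q t{\left(1 \right)} + q{\left(6 \right)}\right) = 1410 + \left(12 \cdot 2 + \left(-10 + 2 \cdot 6\right)\right) = 1410 + \left(24 + \left(-10 + 12\right)\right) = 1410 + \left(24 + 2\right) = 1410 + 26 = 1436$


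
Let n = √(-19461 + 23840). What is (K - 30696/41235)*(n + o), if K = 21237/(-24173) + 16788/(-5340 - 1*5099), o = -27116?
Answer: 303891155550142804/3468440061515 - 11207079051119*√4379/3468440061515 ≈ 87402.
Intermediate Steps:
n = √4379 ≈ 66.174
K = -627509367/252341947 (K = 21237*(-1/24173) + 16788/(-5340 - 5099) = -21237/24173 + 16788/(-10439) = -21237/24173 + 16788*(-1/10439) = -21237/24173 - 16788/10439 = -627509367/252341947 ≈ -2.4867)
(K - 30696/41235)*(n + o) = (-627509367/252341947 - 30696/41235)*(√4379 - 27116) = (-627509367/252341947 - 30696*1/41235)*(-27116 + √4379) = (-627509367/252341947 - 10232/13745)*(-27116 + √4379) = -11207079051119*(-27116 + √4379)/3468440061515 = 303891155550142804/3468440061515 - 11207079051119*√4379/3468440061515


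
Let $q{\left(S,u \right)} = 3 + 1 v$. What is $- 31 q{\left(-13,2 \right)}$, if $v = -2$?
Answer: $-31$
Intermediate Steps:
$q{\left(S,u \right)} = 1$ ($q{\left(S,u \right)} = 3 + 1 \left(-2\right) = 3 - 2 = 1$)
$- 31 q{\left(-13,2 \right)} = \left(-31\right) 1 = -31$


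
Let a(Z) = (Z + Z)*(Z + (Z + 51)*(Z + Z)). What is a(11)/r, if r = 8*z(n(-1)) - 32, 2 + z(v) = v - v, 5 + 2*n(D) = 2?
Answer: -15125/24 ≈ -630.21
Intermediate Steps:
n(D) = -3/2 (n(D) = -5/2 + (1/2)*2 = -5/2 + 1 = -3/2)
z(v) = -2 (z(v) = -2 + (v - v) = -2 + 0 = -2)
a(Z) = 2*Z*(Z + 2*Z*(51 + Z)) (a(Z) = (2*Z)*(Z + (51 + Z)*(2*Z)) = (2*Z)*(Z + 2*Z*(51 + Z)) = 2*Z*(Z + 2*Z*(51 + Z)))
r = -48 (r = 8*(-2) - 32 = -16 - 32 = -48)
a(11)/r = (11**2*(206 + 4*11))/(-48) = (121*(206 + 44))*(-1/48) = (121*250)*(-1/48) = 30250*(-1/48) = -15125/24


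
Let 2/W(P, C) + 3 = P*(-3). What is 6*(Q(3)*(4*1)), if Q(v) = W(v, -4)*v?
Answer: -12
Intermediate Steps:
W(P, C) = 2/(-3 - 3*P) (W(P, C) = 2/(-3 + P*(-3)) = 2/(-3 - 3*P))
Q(v) = -2*v/(3 + 3*v) (Q(v) = (-2/(3 + 3*v))*v = -2*v/(3 + 3*v))
6*(Q(3)*(4*1)) = 6*((-2*3/(3 + 3*3))*(4*1)) = 6*(-2*3/(3 + 9)*4) = 6*(-2*3/12*4) = 6*(-2*3*1/12*4) = 6*(-1/2*4) = 6*(-2) = -12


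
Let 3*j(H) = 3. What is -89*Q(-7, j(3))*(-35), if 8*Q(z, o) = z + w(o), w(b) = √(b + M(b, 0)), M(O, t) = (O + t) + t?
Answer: -21805/8 + 3115*√2/8 ≈ -2175.0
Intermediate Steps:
M(O, t) = O + 2*t
j(H) = 1 (j(H) = (⅓)*3 = 1)
w(b) = √2*√b (w(b) = √(b + (b + 2*0)) = √(b + (b + 0)) = √(b + b) = √(2*b) = √2*√b)
Q(z, o) = z/8 + √2*√o/8 (Q(z, o) = (z + √2*√o)/8 = z/8 + √2*√o/8)
-89*Q(-7, j(3))*(-35) = -89*((⅛)*(-7) + √2*√1/8)*(-35) = -89*(-7/8 + (⅛)*√2*1)*(-35) = -89*(-7/8 + √2/8)*(-35) = (623/8 - 89*√2/8)*(-35) = -21805/8 + 3115*√2/8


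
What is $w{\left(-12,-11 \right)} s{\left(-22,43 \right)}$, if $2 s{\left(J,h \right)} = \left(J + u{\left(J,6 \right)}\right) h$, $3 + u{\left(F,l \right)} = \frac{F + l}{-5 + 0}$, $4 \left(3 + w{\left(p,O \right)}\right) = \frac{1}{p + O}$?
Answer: $\frac{1298299}{920} \approx 1411.2$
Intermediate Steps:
$w{\left(p,O \right)} = -3 + \frac{1}{4 \left(O + p\right)}$ ($w{\left(p,O \right)} = -3 + \frac{1}{4 \left(p + O\right)} = -3 + \frac{1}{4 \left(O + p\right)}$)
$u{\left(F,l \right)} = -3 - \frac{F}{5} - \frac{l}{5}$ ($u{\left(F,l \right)} = -3 + \frac{F + l}{-5 + 0} = -3 + \frac{F + l}{-5} = -3 + \left(F + l\right) \left(- \frac{1}{5}\right) = -3 - \left(\frac{F}{5} + \frac{l}{5}\right) = -3 - \frac{F}{5} - \frac{l}{5}$)
$s{\left(J,h \right)} = \frac{h \left(- \frac{21}{5} + \frac{4 J}{5}\right)}{2}$ ($s{\left(J,h \right)} = \frac{\left(J - \left(\frac{21}{5} + \frac{J}{5}\right)\right) h}{2} = \frac{\left(- \frac{21}{5} + \frac{4 J}{5}\right) h}{2} = \frac{h \left(- \frac{21}{5} + \frac{4 J}{5}\right)}{2}$)
$w{\left(-12,-11 \right)} s{\left(-22,43 \right)} = \frac{\frac{1}{4} - -33 - -36}{-11 - 12} \cdot \frac{1}{10} \cdot 43 \left(-21 + 4 \left(-22\right)\right) = \frac{\frac{1}{4} + 33 + 36}{-23} \cdot \frac{1}{10} \cdot 43 \left(-21 - 88\right) = \left(- \frac{1}{23}\right) \frac{277}{4} \cdot \frac{1}{10} \cdot 43 \left(-109\right) = \left(- \frac{277}{92}\right) \left(- \frac{4687}{10}\right) = \frac{1298299}{920}$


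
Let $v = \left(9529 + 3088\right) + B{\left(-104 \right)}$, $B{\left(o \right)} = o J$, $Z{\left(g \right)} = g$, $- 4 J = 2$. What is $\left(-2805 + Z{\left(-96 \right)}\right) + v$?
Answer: $9768$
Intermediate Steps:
$J = - \frac{1}{2}$ ($J = \left(- \frac{1}{4}\right) 2 = - \frac{1}{2} \approx -0.5$)
$B{\left(o \right)} = - \frac{o}{2}$ ($B{\left(o \right)} = o \left(- \frac{1}{2}\right) = - \frac{o}{2}$)
$v = 12669$ ($v = \left(9529 + 3088\right) - -52 = 12617 + 52 = 12669$)
$\left(-2805 + Z{\left(-96 \right)}\right) + v = \left(-2805 - 96\right) + 12669 = -2901 + 12669 = 9768$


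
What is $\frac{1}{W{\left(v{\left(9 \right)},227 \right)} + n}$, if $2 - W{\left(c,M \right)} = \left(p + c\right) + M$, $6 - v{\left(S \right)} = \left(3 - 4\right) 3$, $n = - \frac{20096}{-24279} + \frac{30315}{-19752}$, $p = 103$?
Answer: $- \frac{159852936}{53983466663} \approx -0.0029611$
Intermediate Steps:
$n = - \frac{113027231}{159852936}$ ($n = \left(-20096\right) \left(- \frac{1}{24279}\right) + 30315 \left(- \frac{1}{19752}\right) = \frac{20096}{24279} - \frac{10105}{6584} = - \frac{113027231}{159852936} \approx -0.70707$)
$v{\left(S \right)} = 9$ ($v{\left(S \right)} = 6 - \left(3 - 4\right) 3 = 6 - \left(-1\right) 3 = 6 - -3 = 6 + 3 = 9$)
$W{\left(c,M \right)} = -101 - M - c$ ($W{\left(c,M \right)} = 2 - \left(\left(103 + c\right) + M\right) = 2 - \left(103 + M + c\right) = -101 - M - c$)
$\frac{1}{W{\left(v{\left(9 \right)},227 \right)} + n} = \frac{1}{\left(-101 - 227 - 9\right) - \frac{113027231}{159852936}} = \frac{1}{-337 - \frac{113027231}{159852936}} = \frac{1}{- \frac{53983466663}{159852936}} = - \frac{159852936}{53983466663}$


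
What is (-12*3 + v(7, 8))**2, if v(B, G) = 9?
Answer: 729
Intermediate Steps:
(-12*3 + v(7, 8))**2 = (-12*3 + 9)**2 = (-36 + 9)**2 = (-27)**2 = 729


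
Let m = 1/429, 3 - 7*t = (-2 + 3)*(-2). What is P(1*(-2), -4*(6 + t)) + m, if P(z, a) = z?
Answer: -857/429 ≈ -1.9977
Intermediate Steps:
t = 5/7 (t = 3/7 - (-2 + 3)*(-2)/7 = 3/7 - (-2)/7 = 3/7 - ⅐*(-2) = 3/7 + 2/7 = 5/7 ≈ 0.71429)
m = 1/429 ≈ 0.0023310
P(1*(-2), -4*(6 + t)) + m = 1*(-2) + 1/429 = -2 + 1/429 = -857/429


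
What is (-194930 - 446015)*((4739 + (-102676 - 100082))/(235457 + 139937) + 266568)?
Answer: -64137975153855485/375394 ≈ -1.7085e+11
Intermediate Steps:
(-194930 - 446015)*((4739 + (-102676 - 100082))/(235457 + 139937) + 266568) = -640945*((4739 - 202758)/375394 + 266568) = -640945*(-198019*1/375394 + 266568) = -640945*(-198019/375394 + 266568) = -640945*100067829773/375394 = -64137975153855485/375394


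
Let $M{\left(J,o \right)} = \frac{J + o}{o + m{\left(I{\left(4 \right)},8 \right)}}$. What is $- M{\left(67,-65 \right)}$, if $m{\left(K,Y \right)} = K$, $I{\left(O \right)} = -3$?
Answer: $\frac{1}{34} \approx 0.029412$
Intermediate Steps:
$M{\left(J,o \right)} = \frac{J + o}{-3 + o}$ ($M{\left(J,o \right)} = \frac{J + o}{o - 3} = \frac{J + o}{-3 + o}$)
$- M{\left(67,-65 \right)} = - \frac{67 - 65}{-3 - 65} = - \frac{2}{-68} = - \frac{\left(-1\right) 2}{68} = \left(-1\right) \left(- \frac{1}{34}\right) = \frac{1}{34}$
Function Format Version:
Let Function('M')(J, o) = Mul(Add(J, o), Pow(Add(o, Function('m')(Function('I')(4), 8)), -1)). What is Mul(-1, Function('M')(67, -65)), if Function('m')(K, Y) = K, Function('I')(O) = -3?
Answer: Rational(1, 34) ≈ 0.029412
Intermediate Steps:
Function('M')(J, o) = Mul(Pow(Add(-3, o), -1), Add(J, o)) (Function('M')(J, o) = Mul(Add(J, o), Pow(Add(o, -3), -1)) = Mul(Add(J, o), Pow(Add(-3, o), -1)) = Mul(Pow(Add(-3, o), -1), Add(J, o)))
Mul(-1, Function('M')(67, -65)) = Mul(-1, Mul(Pow(Add(-3, -65), -1), Add(67, -65))) = Mul(-1, Mul(Pow(-68, -1), 2)) = Mul(-1, Mul(Rational(-1, 68), 2)) = Mul(-1, Rational(-1, 34)) = Rational(1, 34)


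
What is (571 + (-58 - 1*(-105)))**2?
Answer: 381924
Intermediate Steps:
(571 + (-58 - 1*(-105)))**2 = (571 + (-58 + 105))**2 = (571 + 47)**2 = 618**2 = 381924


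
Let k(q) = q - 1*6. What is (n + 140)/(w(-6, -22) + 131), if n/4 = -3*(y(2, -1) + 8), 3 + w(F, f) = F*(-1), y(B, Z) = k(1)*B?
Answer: 82/67 ≈ 1.2239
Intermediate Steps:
k(q) = -6 + q (k(q) = q - 6 = -6 + q)
y(B, Z) = -5*B (y(B, Z) = (-6 + 1)*B = -5*B)
w(F, f) = -3 - F (w(F, f) = -3 + F*(-1) = -3 - F)
n = 24 (n = 4*(-3*(-5*2 + 8)) = 4*(-3*(-10 + 8)) = 4*(-3*(-2)) = 4*6 = 24)
(n + 140)/(w(-6, -22) + 131) = (24 + 140)/((-3 - 1*(-6)) + 131) = 164/((-3 + 6) + 131) = 164/(3 + 131) = 164/134 = 164*(1/134) = 82/67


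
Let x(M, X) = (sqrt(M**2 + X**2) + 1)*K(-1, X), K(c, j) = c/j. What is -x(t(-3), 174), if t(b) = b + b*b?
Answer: 1/174 + sqrt(842)/29 ≈ 1.0063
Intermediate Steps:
t(b) = b + b**2
x(M, X) = -(1 + sqrt(M**2 + X**2))/X (x(M, X) = (sqrt(M**2 + X**2) + 1)*(-1/X) = (1 + sqrt(M**2 + X**2))*(-1/X) = -(1 + sqrt(M**2 + X**2))/X)
-x(t(-3), 174) = -(-1 - sqrt((-3*(1 - 3))**2 + 174**2))/174 = -(-1 - sqrt((-3*(-2))**2 + 30276))/174 = -(-1 - sqrt(6**2 + 30276))/174 = -(-1 - sqrt(36 + 30276))/174 = -(-1 - sqrt(30312))/174 = -(-1 - 6*sqrt(842))/174 = -(-1/174 - sqrt(842)/29) = 1/174 + sqrt(842)/29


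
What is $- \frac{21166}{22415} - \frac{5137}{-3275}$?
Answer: $\frac{9165441}{14681825} \approx 0.62427$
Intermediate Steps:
$- \frac{21166}{22415} - \frac{5137}{-3275} = \left(-21166\right) \frac{1}{22415} - - \frac{5137}{3275} = - \frac{21166}{22415} + \frac{5137}{3275} = \frac{9165441}{14681825}$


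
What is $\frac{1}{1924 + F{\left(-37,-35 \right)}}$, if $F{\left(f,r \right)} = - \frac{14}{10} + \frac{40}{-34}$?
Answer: $\frac{85}{163321} \approx 0.00052045$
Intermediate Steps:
$F{\left(f,r \right)} = - \frac{219}{85}$ ($F{\left(f,r \right)} = \left(-14\right) \frac{1}{10} + 40 \left(- \frac{1}{34}\right) = - \frac{7}{5} - \frac{20}{17} = - \frac{219}{85}$)
$\frac{1}{1924 + F{\left(-37,-35 \right)}} = \frac{1}{1924 - \frac{219}{85}} = \frac{1}{\frac{163321}{85}} = \frac{85}{163321}$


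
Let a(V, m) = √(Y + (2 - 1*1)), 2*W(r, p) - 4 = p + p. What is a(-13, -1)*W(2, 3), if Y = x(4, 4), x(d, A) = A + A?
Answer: 15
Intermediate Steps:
x(d, A) = 2*A
Y = 8 (Y = 2*4 = 8)
W(r, p) = 2 + p (W(r, p) = 2 + (p + p)/2 = 2 + (2*p)/2 = 2 + p)
a(V, m) = 3 (a(V, m) = √(8 + (2 - 1*1)) = √(8 + (2 - 1)) = √(8 + 1) = √9 = 3)
a(-13, -1)*W(2, 3) = 3*(2 + 3) = 3*5 = 15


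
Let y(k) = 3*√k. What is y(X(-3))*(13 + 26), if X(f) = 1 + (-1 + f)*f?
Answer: 117*√13 ≈ 421.85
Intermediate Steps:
X(f) = 1 + f*(-1 + f)
y(X(-3))*(13 + 26) = (3*√(1 + (-3)² - 1*(-3)))*(13 + 26) = (3*√(1 + 9 + 3))*39 = (3*√13)*39 = 117*√13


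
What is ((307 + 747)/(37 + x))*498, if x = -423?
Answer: -262446/193 ≈ -1359.8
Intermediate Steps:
((307 + 747)/(37 + x))*498 = ((307 + 747)/(37 - 423))*498 = (1054/(-386))*498 = (1054*(-1/386))*498 = -527/193*498 = -262446/193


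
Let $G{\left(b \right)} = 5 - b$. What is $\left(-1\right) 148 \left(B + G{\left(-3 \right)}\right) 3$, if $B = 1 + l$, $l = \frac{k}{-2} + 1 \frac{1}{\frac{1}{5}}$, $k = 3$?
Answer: $-5550$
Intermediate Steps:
$l = \frac{7}{2}$ ($l = \frac{3}{-2} + 1 \frac{1}{\frac{1}{5}} = 3 \left(- \frac{1}{2}\right) + 1 \frac{1}{\frac{1}{5}} = - \frac{3}{2} + 1 \cdot 5 = - \frac{3}{2} + 5 = \frac{7}{2} \approx 3.5$)
$B = \frac{9}{2}$ ($B = 1 + \frac{7}{2} = \frac{9}{2} \approx 4.5$)
$\left(-1\right) 148 \left(B + G{\left(-3 \right)}\right) 3 = \left(-1\right) 148 \left(\frac{9}{2} + \left(5 - -3\right)\right) 3 = - 148 \left(\frac{9}{2} + \left(5 + 3\right)\right) 3 = - 148 \left(\frac{9}{2} + 8\right) 3 = - 148 \cdot \frac{25}{2} \cdot 3 = \left(-148\right) \frac{75}{2} = -5550$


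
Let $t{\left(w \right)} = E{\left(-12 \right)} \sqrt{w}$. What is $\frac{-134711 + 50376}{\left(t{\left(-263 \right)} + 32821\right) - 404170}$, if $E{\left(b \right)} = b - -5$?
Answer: $\frac{31317717915}{137900092688} - \frac{590345 i \sqrt{263}}{137900092688} \approx 0.2271 - 6.9426 \cdot 10^{-5} i$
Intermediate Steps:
$E{\left(b \right)} = 5 + b$ ($E{\left(b \right)} = b + 5 = 5 + b$)
$t{\left(w \right)} = - 7 \sqrt{w}$ ($t{\left(w \right)} = \left(5 - 12\right) \sqrt{w} = - 7 \sqrt{w}$)
$\frac{-134711 + 50376}{\left(t{\left(-263 \right)} + 32821\right) - 404170} = \frac{-134711 + 50376}{\left(- 7 \sqrt{-263} + 32821\right) - 404170} = - \frac{84335}{\left(- 7 i \sqrt{263} + 32821\right) - 404170} = - \frac{84335}{\left(32821 - 7 i \sqrt{263}\right) - 404170} = - \frac{84335}{-371349 - 7 i \sqrt{263}}$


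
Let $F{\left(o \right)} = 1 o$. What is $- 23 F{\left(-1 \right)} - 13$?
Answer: $10$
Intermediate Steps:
$F{\left(o \right)} = o$
$- 23 F{\left(-1 \right)} - 13 = \left(-23\right) \left(-1\right) - 13 = 23 - 13 = 10$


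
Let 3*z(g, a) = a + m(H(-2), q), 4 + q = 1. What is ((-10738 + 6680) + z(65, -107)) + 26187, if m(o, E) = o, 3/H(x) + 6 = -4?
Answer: 662797/30 ≈ 22093.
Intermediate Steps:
q = -3 (q = -4 + 1 = -3)
H(x) = -3/10 (H(x) = 3/(-6 - 4) = 3/(-10) = 3*(-1/10) = -3/10)
z(g, a) = -1/10 + a/3 (z(g, a) = (a - 3/10)/3 = (-3/10 + a)/3 = -1/10 + a/3)
((-10738 + 6680) + z(65, -107)) + 26187 = ((-10738 + 6680) + (-1/10 + (1/3)*(-107))) + 26187 = (-4058 + (-1/10 - 107/3)) + 26187 = (-4058 - 1073/30) + 26187 = -122813/30 + 26187 = 662797/30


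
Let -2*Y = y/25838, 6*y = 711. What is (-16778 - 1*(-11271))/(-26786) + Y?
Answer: 281405591/1384193336 ≈ 0.20330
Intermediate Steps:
y = 237/2 (y = (1/6)*711 = 237/2 ≈ 118.50)
Y = -237/103352 (Y = -237/(4*25838) = -1/2*237/51676 = -237/103352 ≈ -0.0022931)
(-16778 - 1*(-11271))/(-26786) + Y = (-16778 - 1*(-11271))/(-26786) - 237/103352 = (-16778 + 11271)*(-1/26786) - 237/103352 = -5507*(-1/26786) - 237/103352 = 5507/26786 - 237/103352 = 281405591/1384193336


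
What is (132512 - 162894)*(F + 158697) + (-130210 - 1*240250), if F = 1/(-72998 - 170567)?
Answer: -1174446734505028/243565 ≈ -4.8219e+9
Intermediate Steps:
F = -1/243565 (F = 1/(-243565) = -1/243565 ≈ -4.1057e-6)
(132512 - 162894)*(F + 158697) + (-130210 - 1*240250) = (132512 - 162894)*(-1/243565 + 158697) + (-130210 - 1*240250) = -30382*38653034804/243565 + (-130210 - 240250) = -1174356503415128/243565 - 370460 = -1174446734505028/243565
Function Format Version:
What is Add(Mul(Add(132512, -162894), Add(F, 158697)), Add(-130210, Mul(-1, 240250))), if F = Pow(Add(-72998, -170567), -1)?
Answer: Rational(-1174446734505028, 243565) ≈ -4.8219e+9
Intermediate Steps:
F = Rational(-1, 243565) (F = Pow(-243565, -1) = Rational(-1, 243565) ≈ -4.1057e-6)
Add(Mul(Add(132512, -162894), Add(F, 158697)), Add(-130210, Mul(-1, 240250))) = Add(Mul(Add(132512, -162894), Add(Rational(-1, 243565), 158697)), Add(-130210, Mul(-1, 240250))) = Add(Mul(-30382, Rational(38653034804, 243565)), Add(-130210, -240250)) = Add(Rational(-1174356503415128, 243565), -370460) = Rational(-1174446734505028, 243565)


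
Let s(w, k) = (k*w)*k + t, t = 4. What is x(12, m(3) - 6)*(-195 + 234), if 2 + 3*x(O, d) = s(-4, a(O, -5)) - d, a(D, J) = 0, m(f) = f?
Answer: 65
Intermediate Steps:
s(w, k) = 4 + w*k² (s(w, k) = (k*w)*k + 4 = w*k² + 4 = 4 + w*k²)
x(O, d) = ⅔ - d/3 (x(O, d) = -⅔ + ((4 - 4*0²) - d)/3 = -⅔ + ((4 - 4*0) - d)/3 = -⅔ + ((4 + 0) - d)/3 = -⅔ + (4 - d)/3 = -⅔ + (4/3 - d/3) = ⅔ - d/3)
x(12, m(3) - 6)*(-195 + 234) = (⅔ - (3 - 6)/3)*(-195 + 234) = (⅔ - ⅓*(-3))*39 = (⅔ + 1)*39 = (5/3)*39 = 65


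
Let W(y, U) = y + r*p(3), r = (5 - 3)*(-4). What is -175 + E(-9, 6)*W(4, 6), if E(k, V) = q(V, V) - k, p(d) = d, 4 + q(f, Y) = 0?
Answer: -275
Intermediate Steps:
r = -8 (r = 2*(-4) = -8)
q(f, Y) = -4 (q(f, Y) = -4 + 0 = -4)
E(k, V) = -4 - k
W(y, U) = -24 + y (W(y, U) = y - 8*3 = y - 24 = -24 + y)
-175 + E(-9, 6)*W(4, 6) = -175 + (-4 - 1*(-9))*(-24 + 4) = -175 + (-4 + 9)*(-20) = -175 + 5*(-20) = -175 - 100 = -275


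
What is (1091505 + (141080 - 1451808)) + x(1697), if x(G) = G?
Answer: -217526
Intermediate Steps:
(1091505 + (141080 - 1451808)) + x(1697) = (1091505 + (141080 - 1451808)) + 1697 = (1091505 - 1310728) + 1697 = -219223 + 1697 = -217526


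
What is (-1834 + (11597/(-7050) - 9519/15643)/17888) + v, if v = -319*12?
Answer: -11169682366047221/1972744987200 ≈ -5662.0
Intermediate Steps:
v = -3828
(-1834 + (11597/(-7050) - 9519/15643)/17888) + v = (-1834 + (11597/(-7050) - 9519/15643)/17888) - 3828 = (-1834 + (11597*(-1/7050) - 9519*1/15643)*(1/17888)) - 3828 = (-1834 + (-11597/7050 - 9519/15643)*(1/17888)) - 3828 = (-1834 - 248520821/110283150*1/17888) - 3828 = (-1834 - 248520821/1972744987200) - 3828 = -3618014555045621/1972744987200 - 3828 = -11169682366047221/1972744987200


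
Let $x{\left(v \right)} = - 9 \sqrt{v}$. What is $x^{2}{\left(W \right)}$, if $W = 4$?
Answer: $324$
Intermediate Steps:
$x^{2}{\left(W \right)} = \left(- 9 \sqrt{4}\right)^{2} = \left(\left(-9\right) 2\right)^{2} = \left(-18\right)^{2} = 324$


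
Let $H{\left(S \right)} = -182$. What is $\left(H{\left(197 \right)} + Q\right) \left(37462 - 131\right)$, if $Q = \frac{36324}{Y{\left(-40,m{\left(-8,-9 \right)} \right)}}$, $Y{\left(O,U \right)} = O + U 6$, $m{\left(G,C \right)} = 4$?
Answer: $- \frac{366179779}{4} \approx -9.1545 \cdot 10^{7}$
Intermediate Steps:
$Y{\left(O,U \right)} = O + 6 U$
$Q = - \frac{9081}{4}$ ($Q = \frac{36324}{-40 + 6 \cdot 4} = \frac{36324}{-40 + 24} = \frac{36324}{-16} = 36324 \left(- \frac{1}{16}\right) = - \frac{9081}{4} \approx -2270.3$)
$\left(H{\left(197 \right)} + Q\right) \left(37462 - 131\right) = \left(-182 - \frac{9081}{4}\right) \left(37462 - 131\right) = \left(- \frac{9809}{4}\right) 37331 = - \frac{366179779}{4}$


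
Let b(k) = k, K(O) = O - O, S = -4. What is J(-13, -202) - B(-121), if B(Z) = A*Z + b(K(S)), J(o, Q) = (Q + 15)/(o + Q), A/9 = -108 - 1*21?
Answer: -30203228/215 ≈ -1.4048e+5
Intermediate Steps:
K(O) = 0
A = -1161 (A = 9*(-108 - 1*21) = 9*(-108 - 21) = 9*(-129) = -1161)
J(o, Q) = (15 + Q)/(Q + o)
B(Z) = -1161*Z (B(Z) = -1161*Z + 0 = -1161*Z)
J(-13, -202) - B(-121) = (15 - 202)/(-202 - 13) - (-1161)*(-121) = -187/(-215) - 1*140481 = -1/215*(-187) - 140481 = 187/215 - 140481 = -30203228/215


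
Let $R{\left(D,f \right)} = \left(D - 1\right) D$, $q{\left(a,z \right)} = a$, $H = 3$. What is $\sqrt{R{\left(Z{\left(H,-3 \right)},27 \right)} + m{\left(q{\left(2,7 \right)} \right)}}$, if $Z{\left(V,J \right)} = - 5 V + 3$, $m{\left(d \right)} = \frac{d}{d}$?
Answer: $\sqrt{157} \approx 12.53$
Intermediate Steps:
$m{\left(d \right)} = 1$
$Z{\left(V,J \right)} = 3 - 5 V$
$R{\left(D,f \right)} = D \left(-1 + D\right)$ ($R{\left(D,f \right)} = \left(D - 1\right) D = \left(-1 + D\right) D = D \left(-1 + D\right)$)
$\sqrt{R{\left(Z{\left(H,-3 \right)},27 \right)} + m{\left(q{\left(2,7 \right)} \right)}} = \sqrt{\left(3 - 15\right) \left(-1 + \left(3 - 15\right)\right) + 1} = \sqrt{- 12 \left(-1 - 12\right) + 1} = \sqrt{\left(-12\right) \left(-13\right) + 1} = \sqrt{156 + 1} = \sqrt{157}$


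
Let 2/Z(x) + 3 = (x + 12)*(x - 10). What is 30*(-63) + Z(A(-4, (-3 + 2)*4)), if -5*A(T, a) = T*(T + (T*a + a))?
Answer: -3271640/1731 ≈ -1890.0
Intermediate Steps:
A(T, a) = -T*(T + a + T*a)/5 (A(T, a) = -T*(T + (T*a + a))/5 = -T*(T + (a + T*a))/5 = -T*(T + a + T*a)/5)
Z(x) = 2/(-3 + (-10 + x)*(12 + x)) (Z(x) = 2/(-3 + (x + 12)*(x - 10)) = 2/(-3 + (12 + x)*(-10 + x)) = 2/(-3 + (-10 + x)*(12 + x)))
30*(-63) + Z(A(-4, (-3 + 2)*4)) = 30*(-63) + 2/(-123 + (-⅕*(-4)*(-4 + (-3 + 2)*4 - 4*(-3 + 2)*4))² + 2*(-⅕*(-4)*(-4 + (-3 + 2)*4 - 4*(-3 + 2)*4))) = -1890 + 2/(-123 + (-⅕*(-4)*(-4 - 1*4 - (-4)*4))² + 2*(-⅕*(-4)*(-4 - 1*4 - (-4)*4))) = -1890 + 2/(-123 + (-⅕*(-4)*(-4 - 4 - 4*(-4)))² + 2*(-⅕*(-4)*(-4 - 4 - 4*(-4)))) = -1890 + 2/(-123 + (-⅕*(-4)*(-4 - 4 + 16))² + 2*(-⅕*(-4)*(-4 - 4 + 16))) = -1890 + 2/(-123 + (-⅕*(-4)*8)² + 2*(-⅕*(-4)*8)) = -1890 + 2/(-123 + (32/5)² + 2*(32/5)) = -1890 + 2/(-123 + 1024/25 + 64/5) = -1890 + 2/(-1731/25) = -1890 + 2*(-25/1731) = -1890 - 50/1731 = -3271640/1731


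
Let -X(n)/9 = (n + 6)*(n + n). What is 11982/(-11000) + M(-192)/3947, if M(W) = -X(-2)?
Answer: -24438477/21708500 ≈ -1.1258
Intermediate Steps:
X(n) = -18*n*(6 + n) (X(n) = -9*(n + 6)*(n + n) = -9*(6 + n)*2*n = -18*n*(6 + n))
M(W) = -144 (M(W) = -(-18)*(-2)*(6 - 2) = -(-18)*(-2)*4 = -1*144 = -144)
11982/(-11000) + M(-192)/3947 = 11982/(-11000) - 144/3947 = 11982*(-1/11000) - 144*1/3947 = -5991/5500 - 144/3947 = -24438477/21708500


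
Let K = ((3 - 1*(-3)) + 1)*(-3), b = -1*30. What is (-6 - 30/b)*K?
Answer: 105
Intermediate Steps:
b = -30
K = -21 (K = ((3 + 3) + 1)*(-3) = (6 + 1)*(-3) = 7*(-3) = -21)
(-6 - 30/b)*K = (-6 - 30/(-30))*(-21) = (-6 - 30*(-1/30))*(-21) = (-6 + 1)*(-21) = -5*(-21) = 105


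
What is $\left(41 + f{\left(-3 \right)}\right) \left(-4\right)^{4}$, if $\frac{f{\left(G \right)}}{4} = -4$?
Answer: $6400$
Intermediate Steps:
$f{\left(G \right)} = -16$ ($f{\left(G \right)} = 4 \left(-4\right) = -16$)
$\left(41 + f{\left(-3 \right)}\right) \left(-4\right)^{4} = \left(41 - 16\right) \left(-4\right)^{4} = 25 \cdot 256 = 6400$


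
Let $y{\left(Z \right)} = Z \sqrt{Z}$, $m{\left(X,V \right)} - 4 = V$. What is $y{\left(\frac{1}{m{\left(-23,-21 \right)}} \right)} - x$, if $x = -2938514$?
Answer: $2938514 - \frac{i \sqrt{17}}{289} \approx 2.9385 \cdot 10^{6} - 0.014267 i$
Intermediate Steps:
$m{\left(X,V \right)} = 4 + V$
$y{\left(Z \right)} = Z^{\frac{3}{2}}$
$y{\left(\frac{1}{m{\left(-23,-21 \right)}} \right)} - x = \left(\frac{1}{4 - 21}\right)^{\frac{3}{2}} - -2938514 = \left(\frac{1}{-17}\right)^{\frac{3}{2}} + 2938514 = \left(- \frac{1}{17}\right)^{\frac{3}{2}} + 2938514 = - \frac{i \sqrt{17}}{289} + 2938514 = 2938514 - \frac{i \sqrt{17}}{289}$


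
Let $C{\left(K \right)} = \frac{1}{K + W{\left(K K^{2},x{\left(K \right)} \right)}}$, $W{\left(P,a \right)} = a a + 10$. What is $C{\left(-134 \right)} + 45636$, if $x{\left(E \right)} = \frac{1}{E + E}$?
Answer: $\frac{406442130476}{8906175} \approx 45636.0$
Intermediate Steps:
$x{\left(E \right)} = \frac{1}{2 E}$
$W{\left(P,a \right)} = 10 + a^{2}$ ($W{\left(P,a \right)} = a^{2} + 10 = 10 + a^{2}$)
$C{\left(K \right)} = \frac{1}{10 + K + \frac{1}{4 K^{2}}}$ ($C{\left(K \right)} = \frac{1}{K + \left(10 + \left(\frac{1}{2 K}\right)^{2}\right)} = \frac{1}{K + \left(10 + \frac{1}{4 K^{2}}\right)} = \frac{1}{10 + K + \frac{1}{4 K^{2}}}$)
$C{\left(-134 \right)} + 45636 = \frac{4 \left(-134\right)^{2}}{1 + 4 \left(-134\right)^{3} + 40 \left(-134\right)^{2}} + 45636 = 4 \cdot 17956 \frac{1}{1 + 4 \left(-2406104\right) + 40 \cdot 17956} + 45636 = 4 \cdot 17956 \frac{1}{1 - 9624416 + 718240} + 45636 = 4 \cdot 17956 \frac{1}{-8906175} + 45636 = 4 \cdot 17956 \left(- \frac{1}{8906175}\right) + 45636 = - \frac{71824}{8906175} + 45636 = \frac{406442130476}{8906175}$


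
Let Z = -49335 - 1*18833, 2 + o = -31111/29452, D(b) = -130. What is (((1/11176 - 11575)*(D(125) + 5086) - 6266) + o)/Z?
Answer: 2360537749762345/2804734458592 ≈ 841.63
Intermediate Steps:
o = -90015/29452 (o = -2 - 31111/29452 = -90015/29452 ≈ -3.0563)
Z = -68168 (Z = -49335 - 18833 = -68168)
(((1/11176 - 11575)*(D(125) + 5086) - 6266) + o)/Z = (((1/11176 - 11575)*(-130 + 5086) - 6266) - 90015/29452)/(-68168) = (((1/11176 - 11575)*4956 - 6266) - 90015/29452)*(-1/68168) = ((-129362199/11176*4956 - 6266) - 90015/29452)*(-1/68168) = ((-160279764561/2794 - 6266) - 90015/29452)*(-1/68168) = (-160297271765/2794 - 90015/29452)*(-1/68168) = -2360537749762345/41144444*(-1/68168) = 2360537749762345/2804734458592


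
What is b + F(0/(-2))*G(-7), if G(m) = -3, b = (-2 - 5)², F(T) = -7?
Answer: 70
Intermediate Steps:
b = 49 (b = (-7)² = 49)
b + F(0/(-2))*G(-7) = 49 - 7*(-3) = 49 + 21 = 70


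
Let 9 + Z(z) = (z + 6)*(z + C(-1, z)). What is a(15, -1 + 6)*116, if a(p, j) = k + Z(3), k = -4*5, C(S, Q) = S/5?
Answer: -2204/5 ≈ -440.80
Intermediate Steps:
C(S, Q) = S/5 (C(S, Q) = S*(⅕) = S/5)
k = -20
Z(z) = -9 + (6 + z)*(-⅕ + z) (Z(z) = -9 + (z + 6)*(z + (⅕)*(-1)) = -9 + (6 + z)*(z - ⅕) = -9 + (6 + z)*(-⅕ + z))
a(p, j) = -19/5 (a(p, j) = -20 + (-51/5 + 3² + (29/5)*3) = -20 + (-51/5 + 9 + 87/5) = -20 + 81/5 = -19/5)
a(15, -1 + 6)*116 = -19/5*116 = -2204/5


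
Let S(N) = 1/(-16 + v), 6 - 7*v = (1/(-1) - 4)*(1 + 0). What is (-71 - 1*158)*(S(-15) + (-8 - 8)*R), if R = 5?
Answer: 1851923/101 ≈ 18336.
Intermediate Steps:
v = 11/7 (v = 6/7 - (1/(-1) - 4)*(1 + 0)/7 = 6/7 - (-1 - 4)/7 = 6/7 - (-5)/7 = 6/7 - 1/7*(-5) = 6/7 + 5/7 = 11/7 ≈ 1.5714)
S(N) = -7/101 (S(N) = 1/(-16 + 11/7) = 1/(-101/7) = -7/101)
(-71 - 1*158)*(S(-15) + (-8 - 8)*R) = (-71 - 1*158)*(-7/101 + (-8 - 8)*5) = (-71 - 158)*(-7/101 - 16*5) = -229*(-7/101 - 80) = -229*(-8087/101) = 1851923/101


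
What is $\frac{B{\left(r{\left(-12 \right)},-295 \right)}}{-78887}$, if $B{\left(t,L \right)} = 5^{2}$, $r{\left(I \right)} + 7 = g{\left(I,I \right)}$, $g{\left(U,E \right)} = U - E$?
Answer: $- \frac{25}{78887} \approx -0.00031691$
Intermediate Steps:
$r{\left(I \right)} = -7$ ($r{\left(I \right)} = -7 + \left(I - I\right) = -7 + 0 = -7$)
$B{\left(t,L \right)} = 25$
$\frac{B{\left(r{\left(-12 \right)},-295 \right)}}{-78887} = \frac{25}{-78887} = 25 \left(- \frac{1}{78887}\right) = - \frac{25}{78887}$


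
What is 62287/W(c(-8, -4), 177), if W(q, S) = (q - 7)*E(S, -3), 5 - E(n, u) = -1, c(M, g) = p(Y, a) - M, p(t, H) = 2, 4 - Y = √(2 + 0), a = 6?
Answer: 62287/18 ≈ 3460.4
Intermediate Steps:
Y = 4 - √2 (Y = 4 - √(2 + 0) = 4 - √2 ≈ 2.5858)
c(M, g) = 2 - M
E(n, u) = 6 (E(n, u) = 5 - 1*(-1) = 5 + 1 = 6)
W(q, S) = -42 + 6*q (W(q, S) = (q - 7)*6 = (-7 + q)*6 = -42 + 6*q)
62287/W(c(-8, -4), 177) = 62287/(-42 + 6*(2 - 1*(-8))) = 62287/(-42 + 6*(2 + 8)) = 62287/(-42 + 6*10) = 62287/(-42 + 60) = 62287/18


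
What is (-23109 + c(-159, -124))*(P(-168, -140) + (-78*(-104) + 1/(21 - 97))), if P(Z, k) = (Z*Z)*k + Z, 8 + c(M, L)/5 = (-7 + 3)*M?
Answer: 314984297467/4 ≈ 7.8746e+10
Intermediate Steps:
c(M, L) = -40 - 20*M (c(M, L) = -40 + 5*((-7 + 3)*M) = -40 + 5*(-4*M) = -40 - 20*M)
P(Z, k) = Z + k*Z² (P(Z, k) = Z²*k + Z = k*Z² + Z = Z + k*Z²)
(-23109 + c(-159, -124))*(P(-168, -140) + (-78*(-104) + 1/(21 - 97))) = (-23109 + (-40 - 20*(-159)))*(-168*(1 - 168*(-140)) + (-78*(-104) + 1/(21 - 97))) = (-23109 + (-40 + 3180))*(-168*(1 + 23520) + (8112 + 1/(-76))) = (-23109 + 3140)*(-168*23521 + (8112 - 1/76)) = -19969*(-3951528 + 616511/76) = -19969*(-299699617/76) = 314984297467/4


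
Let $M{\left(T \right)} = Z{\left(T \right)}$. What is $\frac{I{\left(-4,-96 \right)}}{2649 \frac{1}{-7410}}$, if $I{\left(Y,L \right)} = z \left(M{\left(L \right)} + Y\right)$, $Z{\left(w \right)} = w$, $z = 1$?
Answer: $\frac{247000}{883} \approx 279.73$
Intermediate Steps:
$M{\left(T \right)} = T$
$I{\left(Y,L \right)} = L + Y$ ($I{\left(Y,L \right)} = 1 \left(L + Y\right) = L + Y$)
$\frac{I{\left(-4,-96 \right)}}{2649 \frac{1}{-7410}} = \frac{-96 - 4}{2649 \frac{1}{-7410}} = - \frac{100}{2649 \left(- \frac{1}{7410}\right)} = - \frac{100}{- \frac{883}{2470}} = \left(-100\right) \left(- \frac{2470}{883}\right) = \frac{247000}{883}$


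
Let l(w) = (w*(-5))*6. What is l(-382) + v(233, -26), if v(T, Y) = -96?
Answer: 11364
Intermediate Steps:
l(w) = -30*w (l(w) = -5*w*6 = -30*w)
l(-382) + v(233, -26) = -30*(-382) - 96 = 11460 - 96 = 11364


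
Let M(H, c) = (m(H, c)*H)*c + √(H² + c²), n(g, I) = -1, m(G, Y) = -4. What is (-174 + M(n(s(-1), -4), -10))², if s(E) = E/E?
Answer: (214 - √101)² ≈ 41596.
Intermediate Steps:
s(E) = 1
M(H, c) = √(H² + c²) - 4*H*c (M(H, c) = (-4*H)*c + √(H² + c²) = -4*H*c + √(H² + c²) = √(H² + c²) - 4*H*c)
(-174 + M(n(s(-1), -4), -10))² = (-174 + (√((-1)² + (-10)²) - 4*(-1)*(-10)))² = (-174 + (√(1 + 100) - 40))² = (-174 + (√101 - 40))² = (-174 + (-40 + √101))² = (-214 + √101)²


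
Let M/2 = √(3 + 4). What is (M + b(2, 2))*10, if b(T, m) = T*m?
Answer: 40 + 20*√7 ≈ 92.915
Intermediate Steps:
M = 2*√7 (M = 2*√(3 + 4) = 2*√7 ≈ 5.2915)
(M + b(2, 2))*10 = (2*√7 + 2*2)*10 = (2*√7 + 4)*10 = (4 + 2*√7)*10 = 40 + 20*√7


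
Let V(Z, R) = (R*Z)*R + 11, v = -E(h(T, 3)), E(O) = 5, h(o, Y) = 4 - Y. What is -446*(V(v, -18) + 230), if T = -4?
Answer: 615034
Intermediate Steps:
v = -5 (v = -1*5 = -5)
V(Z, R) = 11 + Z*R² (V(Z, R) = Z*R² + 11 = 11 + Z*R²)
-446*(V(v, -18) + 230) = -446*((11 - 5*(-18)²) + 230) = -446*((11 - 5*324) + 230) = -446*((11 - 1620) + 230) = -446*(-1609 + 230) = -446*(-1379) = 615034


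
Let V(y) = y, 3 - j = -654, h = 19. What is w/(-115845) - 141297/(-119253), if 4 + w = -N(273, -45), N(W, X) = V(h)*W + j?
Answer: 5688647503/4604954595 ≈ 1.2353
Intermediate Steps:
j = 657 (j = 3 - 1*(-654) = 3 + 654 = 657)
N(W, X) = 657 + 19*W (N(W, X) = 19*W + 657 = 657 + 19*W)
w = -5848 (w = -4 - (657 + 19*273) = -4 - (657 + 5187) = -4 - 1*5844 = -4 - 5844 = -5848)
w/(-115845) - 141297/(-119253) = -5848/(-115845) - 141297/(-119253) = -5848*(-1/115845) - 141297*(-1/119253) = 5848/115845 + 47099/39751 = 5688647503/4604954595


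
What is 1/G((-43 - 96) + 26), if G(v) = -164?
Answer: -1/164 ≈ -0.0060976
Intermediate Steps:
1/G((-43 - 96) + 26) = 1/(-164) = -1/164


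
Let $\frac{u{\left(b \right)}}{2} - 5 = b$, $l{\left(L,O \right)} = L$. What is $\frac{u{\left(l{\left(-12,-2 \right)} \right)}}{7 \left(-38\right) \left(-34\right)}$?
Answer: $- \frac{1}{646} \approx -0.001548$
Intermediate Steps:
$u{\left(b \right)} = 10 + 2 b$
$\frac{u{\left(l{\left(-12,-2 \right)} \right)}}{7 \left(-38\right) \left(-34\right)} = \frac{10 + 2 \left(-12\right)}{7 \left(-38\right) \left(-34\right)} = \frac{10 - 24}{\left(-266\right) \left(-34\right)} = - \frac{14}{9044} = \left(-14\right) \frac{1}{9044} = - \frac{1}{646}$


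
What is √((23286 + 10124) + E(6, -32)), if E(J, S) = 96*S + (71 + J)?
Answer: √30415 ≈ 174.40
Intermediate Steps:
E(J, S) = 71 + J + 96*S
√((23286 + 10124) + E(6, -32)) = √((23286 + 10124) + (71 + 6 + 96*(-32))) = √(33410 + (71 + 6 - 3072)) = √(33410 - 2995) = √30415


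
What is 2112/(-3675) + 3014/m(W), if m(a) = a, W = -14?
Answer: -264429/1225 ≈ -215.86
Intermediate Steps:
2112/(-3675) + 3014/m(W) = 2112/(-3675) + 3014/(-14) = 2112*(-1/3675) + 3014*(-1/14) = -704/1225 - 1507/7 = -264429/1225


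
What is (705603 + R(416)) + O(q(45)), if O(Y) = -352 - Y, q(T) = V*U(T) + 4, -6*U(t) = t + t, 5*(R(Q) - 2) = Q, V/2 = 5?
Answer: 3527411/5 ≈ 7.0548e+5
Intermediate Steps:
V = 10 (V = 2*5 = 10)
R(Q) = 2 + Q/5
U(t) = -t/3 (U(t) = -(t + t)/6 = -t/3)
q(T) = 4 - 10*T/3 (q(T) = 10*(-T/3) + 4 = -10*T/3 + 4 = 4 - 10*T/3)
(705603 + R(416)) + O(q(45)) = (705603 + (2 + (1/5)*416)) + (-352 - (4 - 10/3*45)) = (705603 + (2 + 416/5)) + (-352 - (4 - 150)) = (705603 + 426/5) + (-352 - 1*(-146)) = 3528441/5 + (-352 + 146) = 3528441/5 - 206 = 3527411/5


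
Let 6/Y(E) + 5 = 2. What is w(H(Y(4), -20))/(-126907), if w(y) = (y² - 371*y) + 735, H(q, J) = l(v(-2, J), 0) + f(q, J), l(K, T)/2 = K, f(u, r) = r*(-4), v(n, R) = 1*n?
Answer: 21685/126907 ≈ 0.17087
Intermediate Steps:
Y(E) = -2 (Y(E) = 6/(-5 + 2) = 6/(-3) = 6*(-⅓) = -2)
v(n, R) = n
f(u, r) = -4*r
l(K, T) = 2*K
H(q, J) = -4 - 4*J (H(q, J) = 2*(-2) - 4*J = -4 - 4*J)
w(y) = 735 + y² - 371*y
w(H(Y(4), -20))/(-126907) = (735 + (-4 - 4*(-20))² - 371*(-4 - 4*(-20)))/(-126907) = (735 + (-4 + 80)² - 371*(-4 + 80))*(-1/126907) = (735 + 76² - 371*76)*(-1/126907) = (735 + 5776 - 28196)*(-1/126907) = -21685*(-1/126907) = 21685/126907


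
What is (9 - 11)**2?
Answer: 4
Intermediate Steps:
(9 - 11)**2 = (-2)**2 = 4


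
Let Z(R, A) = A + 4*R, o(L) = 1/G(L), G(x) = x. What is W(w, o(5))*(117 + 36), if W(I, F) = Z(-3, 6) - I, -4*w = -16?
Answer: -1530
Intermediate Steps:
o(L) = 1/L
w = 4 (w = -¼*(-16) = 4)
W(I, F) = -6 - I (W(I, F) = (6 + 4*(-3)) - I = (6 - 12) - I = -6 - I)
W(w, o(5))*(117 + 36) = (-6 - 1*4)*(117 + 36) = (-6 - 4)*153 = -10*153 = -1530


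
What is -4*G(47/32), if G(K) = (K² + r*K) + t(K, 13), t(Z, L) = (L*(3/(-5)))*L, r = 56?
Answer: 87003/1280 ≈ 67.971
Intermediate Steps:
t(Z, L) = -3*L²/5 (t(Z, L) = (L*(3*(-⅕)))*L = (L*(-⅗))*L = (-3*L/5)*L = -3*L²/5)
G(K) = -507/5 + K² + 56*K (G(K) = (K² + 56*K) - ⅗*13² = (K² + 56*K) - ⅗*169 = (K² + 56*K) - 507/5 = -507/5 + K² + 56*K)
-4*G(47/32) = -4*(-507/5 + (47/32)² + 56*(47/32)) = -4*(-507/5 + 2209/1024 + 329/4) = -4*(-87003/5120) = 87003/1280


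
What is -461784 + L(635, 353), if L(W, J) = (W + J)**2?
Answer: 514360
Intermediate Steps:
L(W, J) = (J + W)**2
-461784 + L(635, 353) = -461784 + (353 + 635)**2 = -461784 + 988**2 = -461784 + 976144 = 514360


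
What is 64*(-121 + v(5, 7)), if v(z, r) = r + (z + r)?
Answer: -6528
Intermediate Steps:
v(z, r) = z + 2*r (v(z, r) = r + (r + z) = z + 2*r)
64*(-121 + v(5, 7)) = 64*(-121 + (5 + 2*7)) = 64*(-121 + (5 + 14)) = 64*(-121 + 19) = 64*(-102) = -6528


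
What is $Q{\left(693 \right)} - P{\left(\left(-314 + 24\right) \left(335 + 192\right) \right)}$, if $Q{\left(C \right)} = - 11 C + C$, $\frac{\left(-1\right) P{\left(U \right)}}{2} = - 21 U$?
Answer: $6411930$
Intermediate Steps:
$P{\left(U \right)} = 42 U$ ($P{\left(U \right)} = - 2 \left(- 21 U\right) = 42 U$)
$Q{\left(C \right)} = - 10 C$
$Q{\left(693 \right)} - P{\left(\left(-314 + 24\right) \left(335 + 192\right) \right)} = \left(-10\right) 693 - 42 \left(-314 + 24\right) \left(335 + 192\right) = -6930 - 42 \left(\left(-290\right) 527\right) = -6930 - 42 \left(-152830\right) = -6930 - -6418860 = -6930 + 6418860 = 6411930$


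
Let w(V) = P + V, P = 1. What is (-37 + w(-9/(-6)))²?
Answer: 4761/4 ≈ 1190.3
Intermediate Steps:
w(V) = 1 + V
(-37 + w(-9/(-6)))² = (-37 + (1 - 9/(-6)))² = (-37 + (1 - 9*(-⅙)))² = (-37 + (1 + 3/2))² = (-37 + 5/2)² = (-69/2)² = 4761/4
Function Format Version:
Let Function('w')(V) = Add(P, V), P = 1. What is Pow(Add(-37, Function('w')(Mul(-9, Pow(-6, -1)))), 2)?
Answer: Rational(4761, 4) ≈ 1190.3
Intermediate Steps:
Function('w')(V) = Add(1, V)
Pow(Add(-37, Function('w')(Mul(-9, Pow(-6, -1)))), 2) = Pow(Add(-37, Add(1, Mul(-9, Pow(-6, -1)))), 2) = Pow(Add(-37, Add(1, Mul(-9, Rational(-1, 6)))), 2) = Pow(Add(-37, Add(1, Rational(3, 2))), 2) = Pow(Add(-37, Rational(5, 2)), 2) = Pow(Rational(-69, 2), 2) = Rational(4761, 4)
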